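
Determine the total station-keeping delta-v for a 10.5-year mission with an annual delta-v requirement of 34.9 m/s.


dV = rate * years = 34.9 * 10.5
dV = 366.4500 m/s

366.4500 m/s


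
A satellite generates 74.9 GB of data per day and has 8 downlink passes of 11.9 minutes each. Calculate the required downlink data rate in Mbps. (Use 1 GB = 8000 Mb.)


total contact time = 8 * 11.9 * 60 = 5712.0000 s
data = 74.9 GB = 599200.0000 Mb
rate = 599200.0000 / 5712.0000 = 104.9020 Mbps

104.9020 Mbps


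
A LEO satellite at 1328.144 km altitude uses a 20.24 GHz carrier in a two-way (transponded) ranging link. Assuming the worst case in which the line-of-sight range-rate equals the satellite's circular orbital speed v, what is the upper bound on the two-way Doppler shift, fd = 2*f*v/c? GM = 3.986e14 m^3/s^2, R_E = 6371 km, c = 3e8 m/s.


r = 7.699144e+06 m
v = sqrt(mu/r) = 7195.2755 m/s (worst-case radial velocity)
f = 20.24 GHz = 2.024e+10 Hz
fd = 2*f*v/c = 2*2.024e+10*7195.2755/3.0e+08
fd = 970882.5044 Hz

970882.5044 Hz


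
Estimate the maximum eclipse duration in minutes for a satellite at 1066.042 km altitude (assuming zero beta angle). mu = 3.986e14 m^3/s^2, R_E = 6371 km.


r = 7437.0420 km
T = 106.3801 min
Eclipse fraction = arcsin(R_E/r)/pi = arcsin(6371.0000/7437.0420)/pi
= arcsin(0.8566578)/pi = 0.3274631
Eclipse duration = 0.3274631 * 106.3801 = 34.8356 min

34.8356 minutes


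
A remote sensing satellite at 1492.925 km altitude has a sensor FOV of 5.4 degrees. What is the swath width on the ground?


FOV = 5.4 deg = 0.09424778 rad
swath = 2 * alt * tan(FOV/2) = 2 * 1492.925 * tan(0.04712389)
swath = 2 * 1492.925 * 0.0471588
swath = 140.8091 km

140.8091 km


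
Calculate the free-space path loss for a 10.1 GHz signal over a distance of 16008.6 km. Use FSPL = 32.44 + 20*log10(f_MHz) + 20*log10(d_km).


f = 10.1 GHz = 10100.0000 MHz
d = 16008.6 km
FSPL = 32.44 + 20*log10(10100.0000) + 20*log10(16008.6)
FSPL = 32.44 + 80.0864 + 84.0871
FSPL = 196.6135 dB

196.6135 dB


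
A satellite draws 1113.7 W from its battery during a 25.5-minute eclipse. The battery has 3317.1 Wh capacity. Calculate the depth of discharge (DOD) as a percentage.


E_used = P * t / 60 = 1113.7 * 25.5 / 60 = 473.3225 Wh
DOD = E_used / E_total * 100 = 473.3225 / 3317.1 * 100
DOD = 14.2692 %

14.2692 %


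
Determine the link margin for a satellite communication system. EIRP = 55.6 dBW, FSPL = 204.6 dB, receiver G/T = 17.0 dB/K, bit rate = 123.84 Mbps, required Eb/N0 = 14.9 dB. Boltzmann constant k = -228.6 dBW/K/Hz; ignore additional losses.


C/N0 = EIRP - FSPL + G/T - k = 55.6 - 204.6 + 17.0 - (-228.6)
C/N0 = 96.6000 dB-Hz
R_b = 123.84 Mbps = 1.2384e+08 bps -> 10*log10(R_b) = 80.9286 dB-Hz
Eb/N0 = C/N0 - 10*log10(R_b) = 96.6000 - 80.9286 = 15.6714 dB
Margin = Eb/N0 - Eb/N0_req = 15.6714 - 14.9 = 0.7713906 dB (link closes)

0.7714 dB


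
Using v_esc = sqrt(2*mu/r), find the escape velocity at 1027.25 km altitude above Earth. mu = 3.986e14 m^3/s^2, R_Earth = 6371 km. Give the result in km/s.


r = 6371.0 + 1027.25 = 7398.2500 km = 7.39825e+06 m
v_esc = sqrt(2*mu/r) = sqrt(2*3.986e14 / 7.39825e+06)
v_esc = 10380.5208 m/s = 10.3805 km/s

10.3805 km/s


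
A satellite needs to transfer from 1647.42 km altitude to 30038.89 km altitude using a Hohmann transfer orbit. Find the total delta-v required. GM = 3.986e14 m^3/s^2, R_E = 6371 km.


r1 = 8018.4200 km = 8.01842e+06 m
r2 = 36409.8900 km = 3.640989e+07 m
dv1 = sqrt(mu/r1)*(sqrt(2*r2/(r1+r2)) - 1) = 1975.9223 m/s
dv2 = sqrt(mu/r2)*(1 - sqrt(2*r1/(r1+r2))) = 1320.8398 m/s
total dv = |dv1| + |dv2| = 1975.9223 + 1320.8398 = 3296.7621 m/s = 3.2968 km/s

3.2968 km/s


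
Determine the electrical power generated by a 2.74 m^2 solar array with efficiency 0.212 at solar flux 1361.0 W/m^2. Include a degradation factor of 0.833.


P = area * eta * S * degradation
P = 2.74 * 0.212 * 1361.0 * 0.833
P = 658.5512 W

658.5512 W


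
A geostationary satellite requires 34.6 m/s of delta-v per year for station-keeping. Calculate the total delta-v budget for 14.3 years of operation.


dV = rate * years = 34.6 * 14.3
dV = 494.7800 m/s

494.7800 m/s


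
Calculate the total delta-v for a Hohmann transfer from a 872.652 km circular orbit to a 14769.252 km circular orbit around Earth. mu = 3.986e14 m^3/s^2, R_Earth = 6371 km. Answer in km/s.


r1 = 7243.6520 km = 7.243652e+06 m
r2 = 21140.2520 km = 2.1140252e+07 m
dv1 = sqrt(mu/r1)*(sqrt(2*r2/(r1+r2)) - 1) = 1635.6018 m/s
dv2 = sqrt(mu/r2)*(1 - sqrt(2*r1/(r1+r2))) = 1240.0268 m/s
total dv = |dv1| + |dv2| = 1635.6018 + 1240.0268 = 2875.6286 m/s = 2.8756 km/s

2.8756 km/s


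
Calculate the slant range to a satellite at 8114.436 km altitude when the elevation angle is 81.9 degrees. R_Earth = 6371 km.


h = 8114.436 km, el = 81.9 deg
d = -R_E*sin(el) + sqrt((R_E*sin(el))^2 + 2*R_E*h + h^2)
d = -6371.0000*sin(1.4294) + sqrt((6371.0000*0.9900237)^2 + 2*6371.0000*8114.436 + 8114.436^2)
d = 8150.1533 km

8150.1533 km


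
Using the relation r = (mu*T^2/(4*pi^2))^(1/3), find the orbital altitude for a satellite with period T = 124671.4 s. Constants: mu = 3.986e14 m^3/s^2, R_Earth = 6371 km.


T = 124671.4 s
r = (mu*T^2/(4*pi^2))^(1/3) = (3.986e14 * 124671.4^2 / (4*pi^2))^(1/3)
r = 5.3939106e+07 m = 53939.1059 km
alt = r - R_E = 53939.1059 - 6371 = 47568.1059 km

47568.1059 km


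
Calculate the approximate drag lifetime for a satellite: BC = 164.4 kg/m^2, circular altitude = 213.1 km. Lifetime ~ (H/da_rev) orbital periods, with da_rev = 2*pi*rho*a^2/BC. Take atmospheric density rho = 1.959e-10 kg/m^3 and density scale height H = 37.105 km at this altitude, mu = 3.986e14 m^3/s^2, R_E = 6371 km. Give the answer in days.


a = R_E + alt = 6584.1000 km = 6.5841e+06 m
da_rev = 2*pi*rho*a^2/BC = 2*pi*1.959e-10*(6.5841e+06)^2/164.4 = 324.567722 m per revolution
N = H/da_rev = 37105.0000 m / 324.567722 m = 114.3213 revolutions
P = 2*pi*sqrt(a^3/mu) = 5316.8676 s
lifetime = N*P = 114.3213 * 5316.8676 = 607831.1554 s = 7.0351 days

7.0351 days


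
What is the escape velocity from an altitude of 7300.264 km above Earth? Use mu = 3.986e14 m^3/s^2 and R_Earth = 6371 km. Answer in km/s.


r = 6371.0 + 7300.264 = 13671.2640 km = 1.3671264e+07 m
v_esc = sqrt(2*mu/r) = sqrt(2*3.986e14 / 1.3671264e+07)
v_esc = 7636.2354 m/s = 7.6362 km/s

7.6362 km/s


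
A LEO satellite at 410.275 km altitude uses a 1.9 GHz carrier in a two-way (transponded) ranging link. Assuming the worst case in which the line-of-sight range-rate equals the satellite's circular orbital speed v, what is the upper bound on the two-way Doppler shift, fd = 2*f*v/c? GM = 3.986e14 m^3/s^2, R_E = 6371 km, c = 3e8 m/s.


r = 6.781275e+06 m
v = sqrt(mu/r) = 7666.7794 m/s (worst-case radial velocity)
f = 1.9 GHz = 1.9e+09 Hz
fd = 2*f*v/c = 2*1.9e+09*7666.7794/3.0e+08
fd = 97112.5394 Hz

97112.5394 Hz


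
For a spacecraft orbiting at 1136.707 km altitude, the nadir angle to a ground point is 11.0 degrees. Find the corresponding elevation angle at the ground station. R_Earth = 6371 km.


r = R_E + alt = 7507.7070 km
Law of sines in the satellite / Earth-center / ground-point triangle:
  sin(nadir)/R_E = sin(90 + el)/r  =>  cos(el) = (r/R_E)*sin(nadir)
cos(el) = (7507.7070 / 6371.0000) * sin(11.0 deg) = 0.2248529
el = arccos(0.2248529) = 77.0058 deg
(Earth-central angle = 90 - nadir - el = 1.9942 deg)

77.0058 degrees


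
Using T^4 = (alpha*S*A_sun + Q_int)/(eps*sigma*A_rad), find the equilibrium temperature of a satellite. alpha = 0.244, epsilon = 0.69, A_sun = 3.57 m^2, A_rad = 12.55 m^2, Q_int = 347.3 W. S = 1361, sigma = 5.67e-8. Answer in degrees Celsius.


Numerator = alpha*S*A_sun + Q_int = 0.244*1361*3.57 + 347.3 = 1532.8399 W
Denominator = eps*sigma*A_rad = 0.69*5.67e-8*12.55 = 4.9099365e-07 W/K^4
T^4 = 3.1219139e+09 K^4
T = 236.3770 K = -36.7730 C

-36.7730 degrees Celsius


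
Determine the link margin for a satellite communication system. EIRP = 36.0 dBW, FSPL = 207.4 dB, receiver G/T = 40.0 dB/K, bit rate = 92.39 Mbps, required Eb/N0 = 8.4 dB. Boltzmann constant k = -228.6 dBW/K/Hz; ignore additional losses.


C/N0 = EIRP - FSPL + G/T - k = 36.0 - 207.4 + 40.0 - (-228.6)
C/N0 = 97.2000 dB-Hz
R_b = 92.39 Mbps = 9.239e+07 bps -> 10*log10(R_b) = 79.6562 dB-Hz
Eb/N0 = C/N0 - 10*log10(R_b) = 97.2000 - 79.6562 = 17.5438 dB
Margin = Eb/N0 - Eb/N0_req = 17.5438 - 8.4 = 9.1438 dB (link closes)

9.1438 dB


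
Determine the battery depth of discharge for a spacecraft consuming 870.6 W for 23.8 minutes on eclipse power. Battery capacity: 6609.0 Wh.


E_used = P * t / 60 = 870.6 * 23.8 / 60 = 345.3380 Wh
DOD = E_used / E_total * 100 = 345.3380 / 6609.0 * 100
DOD = 5.2253 %

5.2253 %


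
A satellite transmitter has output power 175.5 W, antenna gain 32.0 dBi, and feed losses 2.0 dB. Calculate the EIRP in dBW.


Pt = 175.5 W = 22.4428 dBW
EIRP = Pt_dBW + Gt - losses = 22.4428 + 32.0 - 2.0 = 52.4428 dBW

52.4428 dBW


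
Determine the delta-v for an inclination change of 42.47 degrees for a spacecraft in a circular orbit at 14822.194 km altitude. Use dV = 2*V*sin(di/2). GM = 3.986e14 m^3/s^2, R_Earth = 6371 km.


r = 21193.1940 km = 2.1193194e+07 m
V = sqrt(mu/r) = 4336.8104 m/s
di = 42.47 deg = 0.7412413 rad
dV = 2*V*sin(di/2) = 2*4336.8104*sin(0.3706207)
dV = 3141.5337 m/s = 3.1415 km/s

3.1415 km/s


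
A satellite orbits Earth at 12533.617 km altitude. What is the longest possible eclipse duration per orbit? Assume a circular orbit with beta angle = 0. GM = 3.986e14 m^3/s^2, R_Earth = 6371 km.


r = 18904.6170 km
T = 431.1335 min
Eclipse fraction = arcsin(R_E/r)/pi = arcsin(6371.0000/18904.6170)/pi
= arcsin(0.3370076)/pi = 0.1094148
Eclipse duration = 0.1094148 * 431.1335 = 47.1724 min

47.1724 minutes


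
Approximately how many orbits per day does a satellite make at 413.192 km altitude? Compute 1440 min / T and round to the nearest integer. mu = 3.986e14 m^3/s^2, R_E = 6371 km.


r = 6.784192e+06 m
T = 2*pi*sqrt(r^3/mu) = 5561.0707 s = 92.6845 min
revs/day = 1440 / 92.6845 = 15.5366
Rounded: 16 revolutions per day

16 revolutions per day


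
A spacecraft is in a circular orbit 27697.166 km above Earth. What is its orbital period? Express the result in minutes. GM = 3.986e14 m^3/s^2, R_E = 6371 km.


r = 34068.1660 km = 3.4068166e+07 m
T = 2*pi*sqrt(r^3/mu) = 2*pi*sqrt(3.9540874e+22 / 3.986e14)
T = 62579.8263 s = 1042.9971 min

1042.9971 minutes


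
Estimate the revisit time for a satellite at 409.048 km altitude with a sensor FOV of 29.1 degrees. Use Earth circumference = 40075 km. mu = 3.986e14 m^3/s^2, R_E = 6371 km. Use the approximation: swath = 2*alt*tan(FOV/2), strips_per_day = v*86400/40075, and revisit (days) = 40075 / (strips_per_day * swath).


swath = 2*409.048*tan(0.2539454) = 212.3359 km
v = sqrt(mu/r) = 7667.4731 m/s = 7.6675 km/s
strips/day = v*86400/40075 = 7.6675*86400/40075 = 16.5307
coverage/day = strips * swath = 16.5307 * 212.3359 = 3510.0703 km
revisit = 40075 / 3510.0703 = 11.4172 days

11.4172 days


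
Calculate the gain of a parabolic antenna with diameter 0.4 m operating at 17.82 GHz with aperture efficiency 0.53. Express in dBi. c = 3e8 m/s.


lambda = c/f = 3e8 / 1.782e+10 = 0.01683502 m
G = eta*(pi*D/lambda)^2 = 0.53*(pi*0.4/0.01683502)^2
G = 2953.0343 (linear)
G = 10*log10(2953.0343) = 34.7027 dBi

34.7027 dBi


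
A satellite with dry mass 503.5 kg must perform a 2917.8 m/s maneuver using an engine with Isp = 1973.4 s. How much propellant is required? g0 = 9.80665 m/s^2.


ve = Isp * g0 = 1973.4 * 9.80665 = 19352.443110 m/s
mass ratio = exp(dv/ve) = exp(2917.8/19352.443110) = 1.16273113
m_prop = m_dry * (mr - 1) = 503.5 * (1.16273113 - 1)
m_prop = 81.9351 kg

81.9351 kg


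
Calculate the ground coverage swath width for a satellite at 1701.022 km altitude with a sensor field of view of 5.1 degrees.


FOV = 5.1 deg = 0.08901179 rad
swath = 2 * alt * tan(FOV/2) = 2 * 1701.022 * tan(0.0445059)
swath = 2 * 1701.022 * 0.0445353
swath = 151.5111 km

151.5111 km


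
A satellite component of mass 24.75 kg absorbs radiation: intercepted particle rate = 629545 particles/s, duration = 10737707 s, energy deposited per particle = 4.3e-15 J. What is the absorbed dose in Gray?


Total energy deposited = rate * time * E_per
  = 629545 * 10737707 * 4.3e-15 = 0.02906744 J
Dose = E_total / mass = 0.02906744 / 24.75
Dose = 0.001174442 Gy

0.0012 Gy


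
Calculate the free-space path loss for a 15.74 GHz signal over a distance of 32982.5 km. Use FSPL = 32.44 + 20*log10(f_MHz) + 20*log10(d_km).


f = 15.74 GHz = 15740.0000 MHz
d = 32982.5 km
FSPL = 32.44 + 20*log10(15740.0000) + 20*log10(32982.5)
FSPL = 32.44 + 83.9401 + 90.3657
FSPL = 206.7458 dB

206.7458 dB


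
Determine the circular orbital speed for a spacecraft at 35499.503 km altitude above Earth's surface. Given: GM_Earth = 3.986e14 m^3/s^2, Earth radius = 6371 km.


r = R_E + alt = 6371.0 + 35499.503 = 41870.5030 km = 4.1870503e+07 m
v = sqrt(mu/r) = sqrt(3.986e14 / 4.1870503e+07) = 3085.4219 m/s = 3.0854 km/s

3.0854 km/s


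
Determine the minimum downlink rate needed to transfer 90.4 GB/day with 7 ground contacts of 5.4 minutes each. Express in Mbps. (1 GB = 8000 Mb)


total contact time = 7 * 5.4 * 60 = 2268.0000 s
data = 90.4 GB = 723200.0000 Mb
rate = 723200.0000 / 2268.0000 = 318.8713 Mbps

318.8713 Mbps


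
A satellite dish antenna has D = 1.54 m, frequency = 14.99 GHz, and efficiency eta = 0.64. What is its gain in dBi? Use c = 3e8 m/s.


lambda = c/f = 3e8 / 1.499e+10 = 0.02001334 m
G = eta*(pi*D/lambda)^2 = 0.64*(pi*1.54/0.02001334)^2
G = 37400.8883 (linear)
G = 10*log10(37400.8883) = 45.7288 dBi

45.7288 dBi


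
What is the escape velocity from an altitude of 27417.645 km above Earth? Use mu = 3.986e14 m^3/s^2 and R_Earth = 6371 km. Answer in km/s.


r = 6371.0 + 27417.645 = 33788.6450 km = 3.3788645e+07 m
v_esc = sqrt(2*mu/r) = sqrt(2*3.986e14 / 3.3788645e+07)
v_esc = 4857.3372 m/s = 4.8573 km/s

4.8573 km/s


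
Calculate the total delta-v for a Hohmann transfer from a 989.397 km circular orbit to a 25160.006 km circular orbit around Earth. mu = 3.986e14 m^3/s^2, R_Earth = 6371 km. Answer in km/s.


r1 = 7360.3970 km = 7.360397e+06 m
r2 = 31531.0060 km = 3.1531006e+07 m
dv1 = sqrt(mu/r1)*(sqrt(2*r2/(r1+r2)) - 1) = 2011.7800 m/s
dv2 = sqrt(mu/r2)*(1 - sqrt(2*r1/(r1+r2))) = 1368.0402 m/s
total dv = |dv1| + |dv2| = 2011.7800 + 1368.0402 = 3379.8202 m/s = 3.3798 km/s

3.3798 km/s


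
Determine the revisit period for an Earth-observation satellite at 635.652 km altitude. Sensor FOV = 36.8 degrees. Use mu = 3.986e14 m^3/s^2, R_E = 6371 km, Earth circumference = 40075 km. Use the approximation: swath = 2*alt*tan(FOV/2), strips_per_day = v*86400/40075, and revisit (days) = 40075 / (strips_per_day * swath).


swath = 2*635.652*tan(0.3211406) = 422.9066 km
v = sqrt(mu/r) = 7542.4662 m/s = 7.5425 km/s
strips/day = v*86400/40075 = 7.5425*86400/40075 = 16.2612
coverage/day = strips * swath = 16.2612 * 422.9066 = 6876.9838 km
revisit = 40075 / 6876.9838 = 5.8274 days

5.8274 days


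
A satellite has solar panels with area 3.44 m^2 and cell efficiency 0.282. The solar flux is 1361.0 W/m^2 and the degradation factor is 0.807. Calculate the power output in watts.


P = area * eta * S * degradation
P = 3.44 * 0.282 * 1361.0 * 0.807
P = 1065.4651 W

1065.4651 W


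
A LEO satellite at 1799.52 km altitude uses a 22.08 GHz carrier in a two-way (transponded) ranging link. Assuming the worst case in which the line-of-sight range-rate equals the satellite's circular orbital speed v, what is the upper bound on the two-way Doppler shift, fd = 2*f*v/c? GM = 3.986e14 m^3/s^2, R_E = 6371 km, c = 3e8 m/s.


r = 8.17052e+06 m
v = sqrt(mu/r) = 6984.6363 m/s (worst-case radial velocity)
f = 22.08 GHz = 2.208e+10 Hz
fd = 2*f*v/c = 2*2.208e+10*6984.6363/3.0e+08
fd = 1.0281385e+06 Hz

1.0281e+06 Hz


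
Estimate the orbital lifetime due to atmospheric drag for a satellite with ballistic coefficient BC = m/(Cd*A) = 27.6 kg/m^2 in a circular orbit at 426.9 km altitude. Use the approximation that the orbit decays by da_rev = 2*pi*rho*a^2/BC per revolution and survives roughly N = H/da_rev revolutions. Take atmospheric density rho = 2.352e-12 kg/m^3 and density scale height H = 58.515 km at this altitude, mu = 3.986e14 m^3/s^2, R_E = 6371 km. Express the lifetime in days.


a = R_E + alt = 6797.9000 km = 6.7979e+06 m
da_rev = 2*pi*rho*a^2/BC = 2*pi*2.352e-12*(6.7979e+06)^2/27.6 = 24.743301 m per revolution
N = H/da_rev = 58515.0000 m / 24.743301 m = 2364.8825 revolutions
P = 2*pi*sqrt(a^3/mu) = 5577.9341 s
lifetime = N*P = 2364.8825 * 5577.9341 = 1.3191159e+07 s = 152.6754 days

152.6754 days


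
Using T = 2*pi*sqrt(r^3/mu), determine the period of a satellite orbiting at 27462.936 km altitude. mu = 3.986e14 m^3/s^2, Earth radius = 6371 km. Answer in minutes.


r = 33833.9360 km = 3.3833936e+07 m
T = 2*pi*sqrt(r^3/mu) = 2*pi*sqrt(3.8730898e+22 / 3.986e14)
T = 61935.5511 s = 1032.2592 min

1032.2592 minutes


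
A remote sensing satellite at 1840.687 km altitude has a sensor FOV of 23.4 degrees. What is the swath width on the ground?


FOV = 23.4 deg = 0.408407 rad
swath = 2 * alt * tan(FOV/2) = 2 * 1840.687 * tan(0.2042035)
swath = 2 * 1840.687 * 0.20709
swath = 762.3759 km

762.3759 km


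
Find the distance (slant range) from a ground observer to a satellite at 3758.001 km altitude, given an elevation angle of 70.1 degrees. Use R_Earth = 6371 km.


h = 3758.001 km, el = 70.1 deg
d = -R_E*sin(el) + sqrt((R_E*sin(el))^2 + 2*R_E*h + h^2)
d = -6371.0000*sin(1.2235) + sqrt((6371.0000*0.9402881)^2 + 2*6371.0000*3758.001 + 3758.001^2)
d = 3903.5649 km

3903.5649 km


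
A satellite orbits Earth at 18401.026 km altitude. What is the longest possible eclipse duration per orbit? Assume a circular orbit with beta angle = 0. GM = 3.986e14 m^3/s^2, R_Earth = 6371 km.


r = 24772.0260 km
T = 646.6991 min
Eclipse fraction = arcsin(R_E/r)/pi = arcsin(6371.0000/24772.0260)/pi
= arcsin(0.2571853)/pi = 0.08279506
Eclipse duration = 0.08279506 * 646.6991 = 53.5435 min

53.5435 minutes


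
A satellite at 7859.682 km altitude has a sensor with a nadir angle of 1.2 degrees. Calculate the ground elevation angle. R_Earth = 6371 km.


r = R_E + alt = 14230.6820 km
Law of sines in the satellite / Earth-center / ground-point triangle:
  sin(nadir)/R_E = sin(90 + el)/r  =>  cos(el) = (r/R_E)*sin(nadir)
cos(el) = (14230.6820 / 6371.0000) * sin(1.2 deg) = 0.04677836
el = arccos(0.04677836) = 87.3188 deg
(Earth-central angle = 90 - nadir - el = 1.4812 deg)

87.3188 degrees


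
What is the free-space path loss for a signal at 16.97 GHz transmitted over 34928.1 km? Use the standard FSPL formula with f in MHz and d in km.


f = 16.97 GHz = 16970.0000 MHz
d = 34928.1 km
FSPL = 32.44 + 20*log10(16970.0000) + 20*log10(34928.1)
FSPL = 32.44 + 84.5936 + 90.8635
FSPL = 207.8971 dB

207.8971 dB


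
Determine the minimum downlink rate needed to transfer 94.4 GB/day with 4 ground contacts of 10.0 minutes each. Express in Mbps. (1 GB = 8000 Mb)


total contact time = 4 * 10.0 * 60 = 2400.0000 s
data = 94.4 GB = 755200.0000 Mb
rate = 755200.0000 / 2400.0000 = 314.6667 Mbps

314.6667 Mbps


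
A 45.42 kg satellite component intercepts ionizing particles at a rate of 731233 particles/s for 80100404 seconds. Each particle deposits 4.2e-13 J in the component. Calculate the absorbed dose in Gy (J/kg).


Total energy deposited = rate * time * E_per
  = 731233 * 80100404 * 4.2e-13 = 24.6003 J
Dose = E_total / mass = 24.6003 / 45.42
Dose = 0.5416175 Gy

0.5416 Gy


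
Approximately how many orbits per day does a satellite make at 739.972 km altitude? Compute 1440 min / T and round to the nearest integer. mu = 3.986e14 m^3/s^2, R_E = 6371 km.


r = 7.110972e+06 m
T = 2*pi*sqrt(r^3/mu) = 5967.6683 s = 99.4611 min
revs/day = 1440 / 99.4611 = 14.4780
Rounded: 14 revolutions per day

14 revolutions per day


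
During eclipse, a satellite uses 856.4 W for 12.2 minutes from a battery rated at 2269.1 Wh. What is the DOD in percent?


E_used = P * t / 60 = 856.4 * 12.2 / 60 = 174.1347 Wh
DOD = E_used / E_total * 100 = 174.1347 / 2269.1 * 100
DOD = 7.6742 %

7.6742 %


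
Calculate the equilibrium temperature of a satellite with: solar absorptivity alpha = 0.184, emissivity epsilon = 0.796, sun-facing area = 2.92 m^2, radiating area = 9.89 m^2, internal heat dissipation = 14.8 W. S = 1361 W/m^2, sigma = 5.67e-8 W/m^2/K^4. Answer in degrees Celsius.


Numerator = alpha*S*A_sun + Q_int = 0.184*1361*2.92 + 14.8 = 746.0381 W
Denominator = eps*sigma*A_rad = 0.796*5.67e-8*9.89 = 4.4636735e-07 W/K^4
T^4 = 1.6713545e+09 K^4
T = 202.1935 K = -70.9565 C

-70.9565 degrees Celsius


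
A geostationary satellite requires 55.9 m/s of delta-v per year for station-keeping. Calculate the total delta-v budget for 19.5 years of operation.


dV = rate * years = 55.9 * 19.5
dV = 1090.0500 m/s

1090.0500 m/s


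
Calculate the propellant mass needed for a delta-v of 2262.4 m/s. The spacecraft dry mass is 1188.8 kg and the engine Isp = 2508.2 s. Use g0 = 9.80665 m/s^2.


ve = Isp * g0 = 2508.2 * 9.80665 = 24597.039530 m/s
mass ratio = exp(dv/ve) = exp(2262.4/24597.039530) = 1.09634130
m_prop = m_dry * (mr - 1) = 1188.8 * (1.09634130 - 1)
m_prop = 114.5305 kg

114.5305 kg


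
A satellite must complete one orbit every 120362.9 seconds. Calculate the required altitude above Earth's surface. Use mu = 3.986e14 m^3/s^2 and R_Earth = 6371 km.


T = 120362.9 s
r = (mu*T^2/(4*pi^2))^(1/3) = (3.986e14 * 120362.9^2 / (4*pi^2))^(1/3)
r = 5.268912e+07 m = 52689.1203 km
alt = r - R_E = 52689.1203 - 6371 = 46318.1203 km

46318.1203 km


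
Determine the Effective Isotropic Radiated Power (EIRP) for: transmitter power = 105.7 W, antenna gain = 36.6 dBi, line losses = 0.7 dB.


Pt = 105.7 W = 20.2407 dBW
EIRP = Pt_dBW + Gt - losses = 20.2407 + 36.6 - 0.7 = 56.1407 dBW

56.1407 dBW


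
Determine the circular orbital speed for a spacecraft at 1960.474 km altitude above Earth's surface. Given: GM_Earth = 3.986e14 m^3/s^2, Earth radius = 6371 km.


r = R_E + alt = 6371.0 + 1960.474 = 8331.4740 km = 8.331474e+06 m
v = sqrt(mu/r) = sqrt(3.986e14 / 8.331474e+06) = 6916.8399 m/s = 6.9168 km/s

6.9168 km/s


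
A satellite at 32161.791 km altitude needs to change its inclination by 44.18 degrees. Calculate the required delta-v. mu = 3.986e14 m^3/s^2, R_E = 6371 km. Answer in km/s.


r = 38532.7910 km = 3.8532791e+07 m
V = sqrt(mu/r) = 3216.2768 m/s
di = 44.18 deg = 0.7710865 rad
dV = 2*V*sin(di/2) = 2*3216.2768*sin(0.3855432)
dV = 2419.0425 m/s = 2.4190 km/s

2.4190 km/s


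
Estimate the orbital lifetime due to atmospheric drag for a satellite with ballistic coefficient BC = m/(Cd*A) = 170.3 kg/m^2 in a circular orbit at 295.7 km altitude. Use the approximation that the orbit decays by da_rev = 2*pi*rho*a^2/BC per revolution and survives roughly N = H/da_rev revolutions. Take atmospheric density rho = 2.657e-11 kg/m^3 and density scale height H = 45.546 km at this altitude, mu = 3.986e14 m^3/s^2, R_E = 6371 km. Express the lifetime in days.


a = R_E + alt = 6666.7000 km = 6.6667e+06 m
da_rev = 2*pi*rho*a^2/BC = 2*pi*2.657e-11*(6.6667e+06)^2/170.3 = 43.569101 m per revolution
N = H/da_rev = 45546.0000 m / 43.569101 m = 1045.3739 revolutions
P = 2*pi*sqrt(a^3/mu) = 5417.2339 s
lifetime = N*P = 1045.3739 * 5417.2339 = 5.6630348e+06 s = 65.5444 days

65.5444 days


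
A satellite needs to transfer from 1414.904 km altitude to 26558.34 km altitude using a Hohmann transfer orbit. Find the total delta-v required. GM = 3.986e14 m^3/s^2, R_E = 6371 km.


r1 = 7785.9040 km = 7.785904e+06 m
r2 = 32929.3400 km = 3.292934e+07 m
dv1 = sqrt(mu/r1)*(sqrt(2*r2/(r1+r2)) - 1) = 1944.9412 m/s
dv2 = sqrt(mu/r2)*(1 - sqrt(2*r1/(r1+r2))) = 1327.5492 m/s
total dv = |dv1| + |dv2| = 1944.9412 + 1327.5492 = 3272.4904 m/s = 3.2725 km/s

3.2725 km/s


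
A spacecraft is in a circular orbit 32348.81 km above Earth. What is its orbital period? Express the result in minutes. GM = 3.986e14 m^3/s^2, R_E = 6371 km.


r = 38719.8100 km = 3.871981e+07 m
T = 2*pi*sqrt(r^3/mu) = 2*pi*sqrt(5.8049656e+22 / 3.986e14)
T = 75824.7605 s = 1263.7460 min

1263.7460 minutes


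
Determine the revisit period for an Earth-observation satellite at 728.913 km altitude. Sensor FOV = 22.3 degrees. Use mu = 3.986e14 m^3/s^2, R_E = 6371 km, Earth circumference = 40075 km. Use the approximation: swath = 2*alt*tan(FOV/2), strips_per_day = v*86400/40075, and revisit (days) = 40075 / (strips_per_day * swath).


swath = 2*728.913*tan(0.1946042) = 287.3355 km
v = sqrt(mu/r) = 7492.7654 m/s = 7.4928 km/s
strips/day = v*86400/40075 = 7.4928*86400/40075 = 16.1541
coverage/day = strips * swath = 16.1541 * 287.3355 = 4641.6415 km
revisit = 40075 / 4641.6415 = 8.6338 days

8.6338 days


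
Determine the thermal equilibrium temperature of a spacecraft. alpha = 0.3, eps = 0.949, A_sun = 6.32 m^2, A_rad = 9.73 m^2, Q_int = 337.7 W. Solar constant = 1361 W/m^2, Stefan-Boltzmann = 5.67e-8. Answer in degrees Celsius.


Numerator = alpha*S*A_sun + Q_int = 0.3*1361*6.32 + 337.7 = 2918.1560 W
Denominator = eps*sigma*A_rad = 0.949*5.67e-8*9.73 = 5.2355476e-07 W/K^4
T^4 = 5.573736e+09 K^4
T = 273.2352 K = 0.08516915 C

0.0852 degrees Celsius


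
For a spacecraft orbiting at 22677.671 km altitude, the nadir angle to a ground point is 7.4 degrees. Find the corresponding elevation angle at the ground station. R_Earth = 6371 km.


r = R_E + alt = 29048.6710 km
Law of sines in the satellite / Earth-center / ground-point triangle:
  sin(nadir)/R_E = sin(90 + el)/r  =>  cos(el) = (r/R_E)*sin(nadir)
cos(el) = (29048.6710 / 6371.0000) * sin(7.4 deg) = 0.5872455
el = arccos(0.5872455) = 54.0382 deg
(Earth-central angle = 90 - nadir - el = 28.5618 deg)

54.0382 degrees


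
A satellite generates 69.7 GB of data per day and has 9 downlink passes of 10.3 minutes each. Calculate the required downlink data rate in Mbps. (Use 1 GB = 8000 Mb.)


total contact time = 9 * 10.3 * 60 = 5562.0000 s
data = 69.7 GB = 557600.0000 Mb
rate = 557600.0000 / 5562.0000 = 100.2517 Mbps

100.2517 Mbps


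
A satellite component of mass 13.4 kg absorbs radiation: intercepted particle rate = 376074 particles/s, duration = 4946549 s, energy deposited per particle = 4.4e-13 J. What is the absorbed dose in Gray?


Total energy deposited = rate * time * E_per
  = 376074 * 4946549 * 4.4e-13 = 0.8185181 J
Dose = E_total / mass = 0.8185181 / 13.4
Dose = 0.06108344 Gy

0.0611 Gy


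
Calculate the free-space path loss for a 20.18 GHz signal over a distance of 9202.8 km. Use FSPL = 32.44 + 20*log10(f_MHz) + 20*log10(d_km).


f = 20.18 GHz = 20180.0000 MHz
d = 9202.8 km
FSPL = 32.44 + 20*log10(20180.0000) + 20*log10(9202.8)
FSPL = 32.44 + 86.0984 + 79.2784
FSPL = 197.8168 dB

197.8168 dB


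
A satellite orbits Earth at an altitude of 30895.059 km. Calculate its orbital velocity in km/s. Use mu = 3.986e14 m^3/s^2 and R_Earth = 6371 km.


r = R_E + alt = 6371.0 + 30895.059 = 37266.0590 km = 3.7266059e+07 m
v = sqrt(mu/r) = sqrt(3.986e14 / 3.7266059e+07) = 3270.4831 m/s = 3.2705 km/s

3.2705 km/s


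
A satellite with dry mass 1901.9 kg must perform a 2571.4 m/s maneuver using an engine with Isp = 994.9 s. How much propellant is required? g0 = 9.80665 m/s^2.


ve = Isp * g0 = 994.9 * 9.80665 = 9756.636085 m/s
mass ratio = exp(dv/ve) = exp(2571.4/9756.636085) = 1.30154751
m_prop = m_dry * (mr - 1) = 1901.9 * (1.30154751 - 1)
m_prop = 573.5132 kg

573.5132 kg


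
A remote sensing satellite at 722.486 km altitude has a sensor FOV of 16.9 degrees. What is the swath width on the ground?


FOV = 16.9 deg = 0.2949606 rad
swath = 2 * alt * tan(FOV/2) = 2 * 722.486 * tan(0.1474803)
swath = 2 * 722.486 * 0.148559
swath = 214.6635 km

214.6635 km


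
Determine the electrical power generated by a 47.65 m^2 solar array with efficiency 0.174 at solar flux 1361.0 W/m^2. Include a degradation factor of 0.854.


P = area * eta * S * degradation
P = 47.65 * 0.174 * 1361.0 * 0.854
P = 9636.6958 W

9636.6958 W


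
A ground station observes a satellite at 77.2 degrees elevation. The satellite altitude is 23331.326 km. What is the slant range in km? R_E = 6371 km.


h = 23331.326 km, el = 77.2 deg
d = -R_E*sin(el) + sqrt((R_E*sin(el))^2 + 2*R_E*h + h^2)
d = -6371.0000*sin(1.3474) + sqrt((6371.0000*0.9751494)^2 + 2*6371.0000*23331.326 + 23331.326^2)
d = 23456.0929 km

23456.0929 km


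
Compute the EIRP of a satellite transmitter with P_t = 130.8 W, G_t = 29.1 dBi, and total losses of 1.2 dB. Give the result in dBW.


Pt = 130.8 W = 21.1661 dBW
EIRP = Pt_dBW + Gt - losses = 21.1661 + 29.1 - 1.2 = 49.0661 dBW

49.0661 dBW


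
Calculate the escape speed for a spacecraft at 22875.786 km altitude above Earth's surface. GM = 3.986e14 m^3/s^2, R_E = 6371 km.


r = 6371.0 + 22875.786 = 29246.7860 km = 2.9246786e+07 m
v_esc = sqrt(2*mu/r) = sqrt(2*3.986e14 / 2.9246786e+07)
v_esc = 5220.8903 m/s = 5.2209 km/s

5.2209 km/s


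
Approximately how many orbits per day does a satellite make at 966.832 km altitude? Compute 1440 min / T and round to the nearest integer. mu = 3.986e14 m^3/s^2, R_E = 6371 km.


r = 7.337832e+06 m
T = 2*pi*sqrt(r^3/mu) = 6255.5121 s = 104.2585 min
revs/day = 1440 / 104.2585 = 13.8118
Rounded: 14 revolutions per day

14 revolutions per day


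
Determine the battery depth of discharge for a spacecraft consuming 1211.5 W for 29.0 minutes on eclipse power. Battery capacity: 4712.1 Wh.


E_used = P * t / 60 = 1211.5 * 29.0 / 60 = 585.5583 Wh
DOD = E_used / E_total * 100 = 585.5583 / 4712.1 * 100
DOD = 12.4267 %

12.4267 %


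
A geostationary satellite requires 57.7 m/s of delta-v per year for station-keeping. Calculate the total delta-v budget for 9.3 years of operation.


dV = rate * years = 57.7 * 9.3
dV = 536.6100 m/s

536.6100 m/s


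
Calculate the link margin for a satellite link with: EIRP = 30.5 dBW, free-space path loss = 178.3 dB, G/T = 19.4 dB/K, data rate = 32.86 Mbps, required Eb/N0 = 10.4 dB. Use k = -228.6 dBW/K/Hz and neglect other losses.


C/N0 = EIRP - FSPL + G/T - k = 30.5 - 178.3 + 19.4 - (-228.6)
C/N0 = 100.2000 dB-Hz
R_b = 32.86 Mbps = 3.286e+07 bps -> 10*log10(R_b) = 75.1667 dB-Hz
Eb/N0 = C/N0 - 10*log10(R_b) = 100.2000 - 75.1667 = 25.0333 dB
Margin = Eb/N0 - Eb/N0_req = 25.0333 - 10.4 = 14.6333 dB (link closes)

14.6333 dB


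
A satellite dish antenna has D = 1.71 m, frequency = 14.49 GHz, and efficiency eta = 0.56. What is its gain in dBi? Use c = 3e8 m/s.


lambda = c/f = 3e8 / 1.449e+10 = 0.02070393 m
G = eta*(pi*D/lambda)^2 = 0.56*(pi*1.71/0.02070393)^2
G = 37702.8565 (linear)
G = 10*log10(37702.8565) = 45.7637 dBi

45.7637 dBi


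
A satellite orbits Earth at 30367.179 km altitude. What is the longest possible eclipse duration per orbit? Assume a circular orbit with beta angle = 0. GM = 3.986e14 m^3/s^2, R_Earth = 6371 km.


r = 36738.1790 km
T = 1167.9827 min
Eclipse fraction = arcsin(R_E/r)/pi = arcsin(6371.0000/36738.1790)/pi
= arcsin(0.1734163)/pi = 0.05548062
Eclipse duration = 0.05548062 * 1167.9827 = 64.8004 min

64.8004 minutes


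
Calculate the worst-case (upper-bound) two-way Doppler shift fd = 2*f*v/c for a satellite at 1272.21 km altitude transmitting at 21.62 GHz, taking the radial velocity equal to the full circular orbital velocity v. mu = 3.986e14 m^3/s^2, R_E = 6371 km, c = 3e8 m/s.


r = 7.64321e+06 m
v = sqrt(mu/r) = 7221.5555 m/s (worst-case radial velocity)
f = 21.62 GHz = 2.162e+10 Hz
fd = 2*f*v/c = 2*2.162e+10*7221.5555/3.0e+08
fd = 1.0408669e+06 Hz

1.0409e+06 Hz


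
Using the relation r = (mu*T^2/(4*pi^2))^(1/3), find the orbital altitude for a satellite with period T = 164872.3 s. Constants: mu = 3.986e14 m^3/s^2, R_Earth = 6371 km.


T = 164872.3 s
r = (mu*T^2/(4*pi^2))^(1/3) = (3.986e14 * 164872.3^2 / (4*pi^2))^(1/3)
r = 6.4986675e+07 m = 64986.6750 km
alt = r - R_E = 64986.6750 - 6371 = 58615.6750 km

58615.6750 km


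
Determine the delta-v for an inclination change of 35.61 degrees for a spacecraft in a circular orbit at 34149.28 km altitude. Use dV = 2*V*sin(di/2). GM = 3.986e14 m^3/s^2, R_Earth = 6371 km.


r = 40520.2800 km = 4.052028e+07 m
V = sqrt(mu/r) = 3136.4071 m/s
di = 35.61 deg = 0.6215117 rad
dV = 2*V*sin(di/2) = 2*3136.4071*sin(0.3107559)
dV = 1918.0910 m/s = 1.9181 km/s

1.9181 km/s


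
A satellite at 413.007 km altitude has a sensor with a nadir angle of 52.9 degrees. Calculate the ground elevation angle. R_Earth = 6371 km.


r = R_E + alt = 6784.0070 km
Law of sines in the satellite / Earth-center / ground-point triangle:
  sin(nadir)/R_E = sin(90 + el)/r  =>  cos(el) = (r/R_E)*sin(nadir)
cos(el) = (6784.0070 / 6371.0000) * sin(52.9 deg) = 0.8492882
el = arccos(0.8492882) = 31.8657 deg
(Earth-central angle = 90 - nadir - el = 5.2343 deg)

31.8657 degrees


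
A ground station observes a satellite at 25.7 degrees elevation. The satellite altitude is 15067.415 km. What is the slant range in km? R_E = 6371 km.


h = 15067.415 km, el = 25.7 deg
d = -R_E*sin(el) + sqrt((R_E*sin(el))^2 + 2*R_E*h + h^2)
d = -6371.0000*sin(0.4485496) + sqrt((6371.0000*0.4336591)^2 + 2*6371.0000*15067.415 + 15067.415^2)
d = 17892.6486 km

17892.6486 km


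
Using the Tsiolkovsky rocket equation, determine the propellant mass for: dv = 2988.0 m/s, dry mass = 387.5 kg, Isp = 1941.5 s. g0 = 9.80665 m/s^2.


ve = Isp * g0 = 1941.5 * 9.80665 = 19039.610975 m/s
mass ratio = exp(dv/ve) = exp(2988.0/19039.610975) = 1.16992071
m_prop = m_dry * (mr - 1) = 387.5 * (1.16992071 - 1)
m_prop = 65.8443 kg

65.8443 kg


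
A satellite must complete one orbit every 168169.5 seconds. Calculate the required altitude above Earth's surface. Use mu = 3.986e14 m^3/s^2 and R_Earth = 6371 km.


T = 168169.5 s
r = (mu*T^2/(4*pi^2))^(1/3) = (3.986e14 * 168169.5^2 / (4*pi^2))^(1/3)
r = 6.5850237e+07 m = 65850.2368 km
alt = r - R_E = 65850.2368 - 6371 = 59479.2368 km

59479.2368 km


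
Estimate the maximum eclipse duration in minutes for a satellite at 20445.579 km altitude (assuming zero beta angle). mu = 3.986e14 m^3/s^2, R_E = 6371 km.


r = 26816.5790 km
T = 728.3918 min
Eclipse fraction = arcsin(R_E/r)/pi = arcsin(6371.0000/26816.5790)/pi
= arcsin(0.2375769)/pi = 0.07635318
Eclipse duration = 0.07635318 * 728.3918 = 55.6150 min

55.6150 minutes


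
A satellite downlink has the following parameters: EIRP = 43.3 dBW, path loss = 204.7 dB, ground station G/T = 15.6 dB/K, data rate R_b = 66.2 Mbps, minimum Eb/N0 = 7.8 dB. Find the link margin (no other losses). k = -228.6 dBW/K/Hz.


C/N0 = EIRP - FSPL + G/T - k = 43.3 - 204.7 + 15.6 - (-228.6)
C/N0 = 82.8000 dB-Hz
R_b = 66.2 Mbps = 6.62e+07 bps -> 10*log10(R_b) = 78.2086 dB-Hz
Eb/N0 = C/N0 - 10*log10(R_b) = 82.8000 - 78.2086 = 4.5914 dB
Margin = Eb/N0 - Eb/N0_req = 4.5914 - 7.8 = -3.2086 dB (negative margin: link does not close)

-3.2086 dB


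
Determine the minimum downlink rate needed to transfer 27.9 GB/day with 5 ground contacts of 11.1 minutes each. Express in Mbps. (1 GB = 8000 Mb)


total contact time = 5 * 11.1 * 60 = 3330.0000 s
data = 27.9 GB = 223200.0000 Mb
rate = 223200.0000 / 3330.0000 = 67.0270 Mbps

67.0270 Mbps


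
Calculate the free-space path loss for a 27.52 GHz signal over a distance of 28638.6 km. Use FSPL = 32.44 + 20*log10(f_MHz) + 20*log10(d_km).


f = 27.52 GHz = 27520.0000 MHz
d = 28638.6 km
FSPL = 32.44 + 20*log10(27520.0000) + 20*log10(28638.6)
FSPL = 32.44 + 88.7930 + 89.1390
FSPL = 210.3720 dB

210.3720 dB


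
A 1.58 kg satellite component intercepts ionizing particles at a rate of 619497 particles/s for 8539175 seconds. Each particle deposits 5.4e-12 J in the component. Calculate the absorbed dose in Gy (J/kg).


Total energy deposited = rate * time * E_per
  = 619497 * 8539175 * 5.4e-12 = 28.5660 J
Dose = E_total / mass = 28.5660 / 1.58
Dose = 18.0797 Gy

18.0797 Gy


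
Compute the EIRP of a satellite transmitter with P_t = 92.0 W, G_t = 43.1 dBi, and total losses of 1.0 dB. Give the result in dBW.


Pt = 92.0 W = 19.6379 dBW
EIRP = Pt_dBW + Gt - losses = 19.6379 + 43.1 - 1.0 = 61.7379 dBW

61.7379 dBW


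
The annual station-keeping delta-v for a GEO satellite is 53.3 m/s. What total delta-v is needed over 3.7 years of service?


dV = rate * years = 53.3 * 3.7
dV = 197.2100 m/s

197.2100 m/s


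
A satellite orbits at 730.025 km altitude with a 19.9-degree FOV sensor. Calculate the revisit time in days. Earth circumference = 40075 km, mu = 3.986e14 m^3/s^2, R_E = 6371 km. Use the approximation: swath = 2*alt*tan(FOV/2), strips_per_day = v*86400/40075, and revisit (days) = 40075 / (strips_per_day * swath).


swath = 2*730.025*tan(0.1736603) = 256.1327 km
v = sqrt(mu/r) = 7492.1787 m/s = 7.4922 km/s
strips/day = v*86400/40075 = 7.4922*86400/40075 = 16.1528
coverage/day = strips * swath = 16.1528 * 256.1327 = 4137.2646 km
revisit = 40075 / 4137.2646 = 9.6864 days

9.6864 days


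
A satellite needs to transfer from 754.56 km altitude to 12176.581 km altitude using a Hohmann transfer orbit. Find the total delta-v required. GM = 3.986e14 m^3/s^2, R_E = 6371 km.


r1 = 7125.5600 km = 7.12556e+06 m
r2 = 18547.5810 km = 1.8547581e+07 m
dv1 = sqrt(mu/r1)*(sqrt(2*r2/(r1+r2)) - 1) = 1511.1159 m/s
dv2 = sqrt(mu/r2)*(1 - sqrt(2*r1/(r1+r2))) = 1181.9014 m/s
total dv = |dv1| + |dv2| = 1511.1159 + 1181.9014 = 2693.0173 m/s = 2.6930 km/s

2.6930 km/s


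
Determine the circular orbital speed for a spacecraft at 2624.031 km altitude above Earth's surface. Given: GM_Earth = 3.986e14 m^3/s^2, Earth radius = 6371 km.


r = R_E + alt = 6371.0 + 2624.031 = 8995.0310 km = 8.995031e+06 m
v = sqrt(mu/r) = sqrt(3.986e14 / 8.995031e+06) = 6656.8277 m/s = 6.6568 km/s

6.6568 km/s


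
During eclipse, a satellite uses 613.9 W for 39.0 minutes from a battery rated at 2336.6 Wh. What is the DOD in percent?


E_used = P * t / 60 = 613.9 * 39.0 / 60 = 399.0350 Wh
DOD = E_used / E_total * 100 = 399.0350 / 2336.6 * 100
DOD = 17.0776 %

17.0776 %


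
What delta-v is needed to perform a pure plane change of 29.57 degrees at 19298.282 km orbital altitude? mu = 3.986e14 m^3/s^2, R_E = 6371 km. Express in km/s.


r = 25669.2820 km = 2.5669282e+07 m
V = sqrt(mu/r) = 3940.5949 m/s
di = 29.57 deg = 0.5160939 rad
dV = 2*V*sin(di/2) = 2*3940.5949*sin(0.2580469)
dV = 2011.2216 m/s = 2.0112 km/s

2.0112 km/s


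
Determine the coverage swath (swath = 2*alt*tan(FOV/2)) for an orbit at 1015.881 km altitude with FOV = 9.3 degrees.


FOV = 9.3 deg = 0.1623156 rad
swath = 2 * alt * tan(FOV/2) = 2 * 1015.881 * tan(0.08115781)
swath = 2 * 1015.881 * 0.08133647
swath = 165.2563 km

165.2563 km


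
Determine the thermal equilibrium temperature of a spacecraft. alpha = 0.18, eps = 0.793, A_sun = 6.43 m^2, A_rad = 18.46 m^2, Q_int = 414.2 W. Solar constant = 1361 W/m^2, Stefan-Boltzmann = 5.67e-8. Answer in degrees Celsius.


Numerator = alpha*S*A_sun + Q_int = 0.18*1361*6.43 + 414.2 = 1989.4214 W
Denominator = eps*sigma*A_rad = 0.793*5.67e-8*18.46 = 8.3001883e-07 W/K^4
T^4 = 2.3968389e+09 K^4
T = 221.2635 K = -51.8865 C

-51.8865 degrees Celsius


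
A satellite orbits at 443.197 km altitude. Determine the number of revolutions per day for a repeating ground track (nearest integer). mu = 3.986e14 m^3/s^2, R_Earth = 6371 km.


r = 6.814197e+06 m
T = 2*pi*sqrt(r^3/mu) = 5598.0046 s = 93.3001 min
revs/day = 1440 / 93.3001 = 15.4341
Rounded: 15 revolutions per day

15 revolutions per day


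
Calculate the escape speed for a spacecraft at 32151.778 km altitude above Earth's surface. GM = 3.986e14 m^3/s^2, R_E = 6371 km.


r = 6371.0 + 32151.778 = 38522.7780 km = 3.8522778e+07 m
v_esc = sqrt(2*mu/r) = sqrt(2*3.986e14 / 3.8522778e+07)
v_esc = 4549.0933 m/s = 4.5491 km/s

4.5491 km/s


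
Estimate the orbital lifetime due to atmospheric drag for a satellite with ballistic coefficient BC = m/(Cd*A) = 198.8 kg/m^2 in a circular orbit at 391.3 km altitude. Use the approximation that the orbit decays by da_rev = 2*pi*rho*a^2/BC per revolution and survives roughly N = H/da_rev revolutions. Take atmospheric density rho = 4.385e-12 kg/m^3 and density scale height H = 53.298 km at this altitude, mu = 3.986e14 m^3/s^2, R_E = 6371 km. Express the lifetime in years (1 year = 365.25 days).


a = R_E + alt = 6762.3000 km = 6.7623e+06 m
da_rev = 2*pi*rho*a^2/BC = 2*pi*4.385e-12*(6.7623e+06)^2/198.8 = 6.337558 m per revolution
N = H/da_rev = 53298.0000 m / 6.337558 m = 8409.8637 revolutions
P = 2*pi*sqrt(a^3/mu) = 5534.1748 s
lifetime = N*P = 8409.8637 * 5534.1748 = 4.6541656e+07 s = 538.6766 days
years = 538.6766 / 365.25 = 1.4748 years

1.4748 years
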